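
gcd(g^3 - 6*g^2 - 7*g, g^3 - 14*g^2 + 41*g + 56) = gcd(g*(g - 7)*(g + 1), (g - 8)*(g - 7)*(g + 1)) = g^2 - 6*g - 7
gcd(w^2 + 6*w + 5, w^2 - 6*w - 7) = w + 1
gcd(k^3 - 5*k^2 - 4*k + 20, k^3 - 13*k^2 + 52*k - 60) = k^2 - 7*k + 10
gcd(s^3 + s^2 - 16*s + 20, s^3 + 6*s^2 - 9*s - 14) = s - 2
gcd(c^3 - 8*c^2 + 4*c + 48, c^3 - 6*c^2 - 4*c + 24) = c^2 - 4*c - 12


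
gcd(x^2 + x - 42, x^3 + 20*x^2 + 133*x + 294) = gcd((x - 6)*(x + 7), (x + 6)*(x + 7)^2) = x + 7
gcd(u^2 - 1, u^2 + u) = u + 1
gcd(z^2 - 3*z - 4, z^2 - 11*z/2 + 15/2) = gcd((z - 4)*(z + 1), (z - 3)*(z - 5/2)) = 1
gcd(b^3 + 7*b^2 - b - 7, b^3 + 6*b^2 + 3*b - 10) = b - 1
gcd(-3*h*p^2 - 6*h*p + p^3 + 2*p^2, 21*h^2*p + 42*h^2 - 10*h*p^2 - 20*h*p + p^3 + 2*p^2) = -3*h*p - 6*h + p^2 + 2*p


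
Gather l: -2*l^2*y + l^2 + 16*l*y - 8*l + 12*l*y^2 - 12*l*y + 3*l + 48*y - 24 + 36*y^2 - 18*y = l^2*(1 - 2*y) + l*(12*y^2 + 4*y - 5) + 36*y^2 + 30*y - 24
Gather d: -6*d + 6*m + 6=-6*d + 6*m + 6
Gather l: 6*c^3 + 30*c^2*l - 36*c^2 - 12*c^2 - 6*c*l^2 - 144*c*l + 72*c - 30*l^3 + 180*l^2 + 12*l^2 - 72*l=6*c^3 - 48*c^2 + 72*c - 30*l^3 + l^2*(192 - 6*c) + l*(30*c^2 - 144*c - 72)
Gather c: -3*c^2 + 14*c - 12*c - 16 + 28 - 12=-3*c^2 + 2*c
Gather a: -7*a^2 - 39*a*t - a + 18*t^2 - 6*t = -7*a^2 + a*(-39*t - 1) + 18*t^2 - 6*t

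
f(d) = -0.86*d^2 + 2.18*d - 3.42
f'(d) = 2.18 - 1.72*d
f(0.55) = -2.48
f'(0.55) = 1.23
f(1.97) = -2.46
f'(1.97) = -1.21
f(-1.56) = -8.91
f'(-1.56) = 4.86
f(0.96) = -2.12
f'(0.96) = 0.53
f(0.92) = -2.14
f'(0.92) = 0.60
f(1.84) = -2.32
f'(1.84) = -0.98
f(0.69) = -2.33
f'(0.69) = 0.99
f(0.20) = -3.02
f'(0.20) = 1.84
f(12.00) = -101.10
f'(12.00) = -18.46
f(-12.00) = -153.42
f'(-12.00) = 22.82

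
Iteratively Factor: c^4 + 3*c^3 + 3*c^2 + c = (c + 1)*(c^3 + 2*c^2 + c) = (c + 1)^2*(c^2 + c) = (c + 1)^3*(c)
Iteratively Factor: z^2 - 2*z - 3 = (z + 1)*(z - 3)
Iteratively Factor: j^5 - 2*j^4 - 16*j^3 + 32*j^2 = (j)*(j^4 - 2*j^3 - 16*j^2 + 32*j) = j*(j - 2)*(j^3 - 16*j) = j*(j - 4)*(j - 2)*(j^2 + 4*j) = j^2*(j - 4)*(j - 2)*(j + 4)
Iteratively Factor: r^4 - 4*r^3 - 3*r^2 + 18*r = (r - 3)*(r^3 - r^2 - 6*r) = (r - 3)*(r + 2)*(r^2 - 3*r) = (r - 3)^2*(r + 2)*(r)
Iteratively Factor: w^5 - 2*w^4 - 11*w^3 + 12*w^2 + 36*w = (w + 2)*(w^4 - 4*w^3 - 3*w^2 + 18*w) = (w - 3)*(w + 2)*(w^3 - w^2 - 6*w) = (w - 3)*(w + 2)^2*(w^2 - 3*w) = w*(w - 3)*(w + 2)^2*(w - 3)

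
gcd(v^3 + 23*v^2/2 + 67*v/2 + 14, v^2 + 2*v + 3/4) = v + 1/2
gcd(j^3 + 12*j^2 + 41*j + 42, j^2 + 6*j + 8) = j + 2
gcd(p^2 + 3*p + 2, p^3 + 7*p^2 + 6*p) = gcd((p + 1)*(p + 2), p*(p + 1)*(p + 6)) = p + 1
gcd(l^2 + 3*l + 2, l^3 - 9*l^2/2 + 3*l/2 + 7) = l + 1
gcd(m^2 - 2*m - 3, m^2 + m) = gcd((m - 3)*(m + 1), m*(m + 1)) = m + 1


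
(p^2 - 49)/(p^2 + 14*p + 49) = (p - 7)/(p + 7)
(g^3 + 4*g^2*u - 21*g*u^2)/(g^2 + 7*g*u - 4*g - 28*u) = g*(g - 3*u)/(g - 4)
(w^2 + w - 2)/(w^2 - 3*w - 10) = (w - 1)/(w - 5)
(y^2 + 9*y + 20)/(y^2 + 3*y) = (y^2 + 9*y + 20)/(y*(y + 3))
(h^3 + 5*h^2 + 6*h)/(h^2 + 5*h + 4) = h*(h^2 + 5*h + 6)/(h^2 + 5*h + 4)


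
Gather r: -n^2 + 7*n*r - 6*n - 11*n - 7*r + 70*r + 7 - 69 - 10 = -n^2 - 17*n + r*(7*n + 63) - 72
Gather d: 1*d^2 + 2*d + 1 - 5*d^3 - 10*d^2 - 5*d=-5*d^3 - 9*d^2 - 3*d + 1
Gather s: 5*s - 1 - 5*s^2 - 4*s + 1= -5*s^2 + s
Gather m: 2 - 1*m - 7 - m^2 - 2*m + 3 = -m^2 - 3*m - 2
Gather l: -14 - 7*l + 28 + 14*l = 7*l + 14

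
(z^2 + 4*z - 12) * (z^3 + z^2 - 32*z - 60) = z^5 + 5*z^4 - 40*z^3 - 200*z^2 + 144*z + 720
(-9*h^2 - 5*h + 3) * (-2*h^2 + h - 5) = 18*h^4 + h^3 + 34*h^2 + 28*h - 15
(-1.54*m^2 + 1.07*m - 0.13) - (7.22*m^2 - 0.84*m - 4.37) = -8.76*m^2 + 1.91*m + 4.24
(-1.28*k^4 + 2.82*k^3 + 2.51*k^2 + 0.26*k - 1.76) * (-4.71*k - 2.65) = 6.0288*k^5 - 9.8902*k^4 - 19.2951*k^3 - 7.8761*k^2 + 7.6006*k + 4.664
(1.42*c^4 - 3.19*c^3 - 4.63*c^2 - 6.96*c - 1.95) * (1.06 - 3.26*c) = -4.6292*c^5 + 11.9046*c^4 + 11.7124*c^3 + 17.7818*c^2 - 1.0206*c - 2.067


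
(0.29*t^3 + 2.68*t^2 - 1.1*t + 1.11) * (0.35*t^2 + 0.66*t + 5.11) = 0.1015*t^5 + 1.1294*t^4 + 2.8657*t^3 + 13.3573*t^2 - 4.8884*t + 5.6721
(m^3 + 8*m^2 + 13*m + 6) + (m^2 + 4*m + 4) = m^3 + 9*m^2 + 17*m + 10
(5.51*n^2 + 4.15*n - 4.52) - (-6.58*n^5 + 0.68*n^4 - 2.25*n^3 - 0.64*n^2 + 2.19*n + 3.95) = 6.58*n^5 - 0.68*n^4 + 2.25*n^3 + 6.15*n^2 + 1.96*n - 8.47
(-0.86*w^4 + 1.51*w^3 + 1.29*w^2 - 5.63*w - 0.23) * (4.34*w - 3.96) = -3.7324*w^5 + 9.959*w^4 - 0.380999999999999*w^3 - 29.5426*w^2 + 21.2966*w + 0.9108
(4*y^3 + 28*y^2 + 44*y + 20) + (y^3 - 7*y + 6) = 5*y^3 + 28*y^2 + 37*y + 26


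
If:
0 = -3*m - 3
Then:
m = -1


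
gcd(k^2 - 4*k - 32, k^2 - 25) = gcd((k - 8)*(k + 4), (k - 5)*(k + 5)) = 1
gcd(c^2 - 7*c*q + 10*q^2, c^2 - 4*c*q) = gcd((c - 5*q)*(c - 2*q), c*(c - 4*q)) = 1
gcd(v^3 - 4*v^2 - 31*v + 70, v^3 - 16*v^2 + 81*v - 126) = v - 7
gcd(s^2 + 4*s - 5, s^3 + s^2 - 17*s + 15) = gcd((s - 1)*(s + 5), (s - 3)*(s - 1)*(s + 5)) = s^2 + 4*s - 5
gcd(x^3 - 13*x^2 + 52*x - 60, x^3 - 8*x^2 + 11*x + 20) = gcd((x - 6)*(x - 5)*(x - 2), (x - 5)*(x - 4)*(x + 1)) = x - 5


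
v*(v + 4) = v^2 + 4*v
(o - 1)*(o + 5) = o^2 + 4*o - 5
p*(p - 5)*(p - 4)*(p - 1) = p^4 - 10*p^3 + 29*p^2 - 20*p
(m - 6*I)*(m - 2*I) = m^2 - 8*I*m - 12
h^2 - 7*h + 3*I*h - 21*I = (h - 7)*(h + 3*I)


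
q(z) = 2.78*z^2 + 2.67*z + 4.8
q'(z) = 5.56*z + 2.67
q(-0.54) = 4.17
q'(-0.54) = -0.33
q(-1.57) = 7.46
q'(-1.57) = -6.06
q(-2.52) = 15.73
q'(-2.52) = -11.34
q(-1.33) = 6.17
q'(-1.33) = -4.72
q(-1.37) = 6.36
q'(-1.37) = -4.95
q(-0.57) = 4.18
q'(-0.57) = -0.50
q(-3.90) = 36.67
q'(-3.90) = -19.01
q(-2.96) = 21.25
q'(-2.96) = -13.79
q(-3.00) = 21.81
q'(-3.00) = -14.01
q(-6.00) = 88.86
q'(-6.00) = -30.69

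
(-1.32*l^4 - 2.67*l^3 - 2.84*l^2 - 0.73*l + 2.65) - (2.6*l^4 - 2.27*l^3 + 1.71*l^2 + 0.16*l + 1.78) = -3.92*l^4 - 0.4*l^3 - 4.55*l^2 - 0.89*l + 0.87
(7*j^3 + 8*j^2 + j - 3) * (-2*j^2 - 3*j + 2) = -14*j^5 - 37*j^4 - 12*j^3 + 19*j^2 + 11*j - 6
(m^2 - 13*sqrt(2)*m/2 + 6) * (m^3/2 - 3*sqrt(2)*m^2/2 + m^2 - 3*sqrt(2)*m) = m^5/2 - 19*sqrt(2)*m^4/4 + m^4 - 19*sqrt(2)*m^3/2 + 45*m^3/2 - 9*sqrt(2)*m^2 + 45*m^2 - 18*sqrt(2)*m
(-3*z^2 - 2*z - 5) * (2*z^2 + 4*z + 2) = -6*z^4 - 16*z^3 - 24*z^2 - 24*z - 10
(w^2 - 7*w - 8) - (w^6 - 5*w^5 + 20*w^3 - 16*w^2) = -w^6 + 5*w^5 - 20*w^3 + 17*w^2 - 7*w - 8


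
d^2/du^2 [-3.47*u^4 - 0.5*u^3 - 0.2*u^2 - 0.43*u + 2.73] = -41.64*u^2 - 3.0*u - 0.4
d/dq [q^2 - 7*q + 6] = 2*q - 7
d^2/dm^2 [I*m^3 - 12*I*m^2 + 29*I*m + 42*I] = 6*I*(m - 4)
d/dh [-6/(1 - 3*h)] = -18/(3*h - 1)^2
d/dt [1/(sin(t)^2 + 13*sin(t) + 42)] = -(2*sin(t) + 13)*cos(t)/(sin(t)^2 + 13*sin(t) + 42)^2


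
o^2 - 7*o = o*(o - 7)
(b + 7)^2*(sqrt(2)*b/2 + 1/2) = sqrt(2)*b^3/2 + b^2/2 + 7*sqrt(2)*b^2 + 7*b + 49*sqrt(2)*b/2 + 49/2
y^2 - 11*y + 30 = (y - 6)*(y - 5)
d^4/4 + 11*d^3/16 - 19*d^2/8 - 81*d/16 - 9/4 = (d/4 + 1)*(d - 3)*(d + 3/4)*(d + 1)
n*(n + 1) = n^2 + n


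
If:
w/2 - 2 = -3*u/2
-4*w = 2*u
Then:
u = 8/5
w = -4/5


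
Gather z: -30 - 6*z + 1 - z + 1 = -7*z - 28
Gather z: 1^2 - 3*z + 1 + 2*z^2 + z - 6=2*z^2 - 2*z - 4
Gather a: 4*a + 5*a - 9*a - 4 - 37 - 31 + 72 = 0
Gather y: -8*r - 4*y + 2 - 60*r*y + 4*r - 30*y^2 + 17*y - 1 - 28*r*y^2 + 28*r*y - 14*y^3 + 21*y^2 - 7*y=-4*r - 14*y^3 + y^2*(-28*r - 9) + y*(6 - 32*r) + 1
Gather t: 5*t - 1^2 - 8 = 5*t - 9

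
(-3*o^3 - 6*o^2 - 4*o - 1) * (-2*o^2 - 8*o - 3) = 6*o^5 + 36*o^4 + 65*o^3 + 52*o^2 + 20*o + 3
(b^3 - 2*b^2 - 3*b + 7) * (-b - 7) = -b^4 - 5*b^3 + 17*b^2 + 14*b - 49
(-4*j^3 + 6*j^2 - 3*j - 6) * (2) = -8*j^3 + 12*j^2 - 6*j - 12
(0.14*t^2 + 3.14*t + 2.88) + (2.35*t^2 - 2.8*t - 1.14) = 2.49*t^2 + 0.34*t + 1.74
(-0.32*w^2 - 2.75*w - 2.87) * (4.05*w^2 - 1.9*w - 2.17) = -1.296*w^4 - 10.5295*w^3 - 5.7041*w^2 + 11.4205*w + 6.2279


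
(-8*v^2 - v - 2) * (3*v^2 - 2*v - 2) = -24*v^4 + 13*v^3 + 12*v^2 + 6*v + 4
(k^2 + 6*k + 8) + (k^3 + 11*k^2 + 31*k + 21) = k^3 + 12*k^2 + 37*k + 29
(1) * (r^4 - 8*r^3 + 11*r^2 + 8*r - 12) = r^4 - 8*r^3 + 11*r^2 + 8*r - 12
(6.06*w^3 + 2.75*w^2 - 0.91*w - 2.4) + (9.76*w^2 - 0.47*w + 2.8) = 6.06*w^3 + 12.51*w^2 - 1.38*w + 0.4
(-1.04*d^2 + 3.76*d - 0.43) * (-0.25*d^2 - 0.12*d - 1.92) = 0.26*d^4 - 0.8152*d^3 + 1.6531*d^2 - 7.1676*d + 0.8256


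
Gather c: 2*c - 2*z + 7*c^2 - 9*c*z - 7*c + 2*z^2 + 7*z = 7*c^2 + c*(-9*z - 5) + 2*z^2 + 5*z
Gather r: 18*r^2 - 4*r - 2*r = 18*r^2 - 6*r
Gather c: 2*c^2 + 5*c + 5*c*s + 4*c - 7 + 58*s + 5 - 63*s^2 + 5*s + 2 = 2*c^2 + c*(5*s + 9) - 63*s^2 + 63*s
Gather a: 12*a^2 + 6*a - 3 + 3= 12*a^2 + 6*a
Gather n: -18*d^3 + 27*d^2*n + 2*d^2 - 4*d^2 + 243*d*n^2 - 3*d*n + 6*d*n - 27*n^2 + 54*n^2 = -18*d^3 - 2*d^2 + n^2*(243*d + 27) + n*(27*d^2 + 3*d)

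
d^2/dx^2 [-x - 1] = 0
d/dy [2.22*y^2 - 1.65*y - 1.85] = 4.44*y - 1.65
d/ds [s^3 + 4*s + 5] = 3*s^2 + 4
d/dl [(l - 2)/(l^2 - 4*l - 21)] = (l^2 - 4*l - 2*(l - 2)^2 - 21)/(-l^2 + 4*l + 21)^2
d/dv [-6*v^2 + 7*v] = 7 - 12*v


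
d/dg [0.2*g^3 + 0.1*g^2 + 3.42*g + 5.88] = 0.6*g^2 + 0.2*g + 3.42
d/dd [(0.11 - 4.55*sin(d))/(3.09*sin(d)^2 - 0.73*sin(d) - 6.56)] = (14.0595*sin(d)^2 - 0.6798*sin(d) + 29.9283)*cos(d)/(9.5481*sin(d)^4 - 4.5114*sin(d)^3 - 40.0079*sin(d)^2 + 9.5776*sin(d) + 43.0336)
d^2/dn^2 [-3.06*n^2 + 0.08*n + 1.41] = -6.12000000000000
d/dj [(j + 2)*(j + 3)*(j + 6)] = 3*j^2 + 22*j + 36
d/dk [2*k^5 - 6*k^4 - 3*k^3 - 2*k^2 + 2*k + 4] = 10*k^4 - 24*k^3 - 9*k^2 - 4*k + 2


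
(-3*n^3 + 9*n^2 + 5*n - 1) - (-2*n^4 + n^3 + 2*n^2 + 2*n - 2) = 2*n^4 - 4*n^3 + 7*n^2 + 3*n + 1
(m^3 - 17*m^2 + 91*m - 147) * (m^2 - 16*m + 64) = m^5 - 33*m^4 + 427*m^3 - 2691*m^2 + 8176*m - 9408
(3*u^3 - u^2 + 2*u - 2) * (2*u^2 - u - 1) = 6*u^5 - 5*u^4 + 2*u^3 - 5*u^2 + 2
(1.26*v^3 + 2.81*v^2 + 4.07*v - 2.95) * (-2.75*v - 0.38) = -3.465*v^4 - 8.2063*v^3 - 12.2603*v^2 + 6.5659*v + 1.121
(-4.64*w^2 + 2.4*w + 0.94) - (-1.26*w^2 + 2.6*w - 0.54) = -3.38*w^2 - 0.2*w + 1.48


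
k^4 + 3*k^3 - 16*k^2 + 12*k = k*(k - 2)*(k - 1)*(k + 6)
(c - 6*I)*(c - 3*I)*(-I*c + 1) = -I*c^3 - 8*c^2 + 9*I*c - 18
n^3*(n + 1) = n^4 + n^3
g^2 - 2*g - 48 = (g - 8)*(g + 6)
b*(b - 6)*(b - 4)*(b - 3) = b^4 - 13*b^3 + 54*b^2 - 72*b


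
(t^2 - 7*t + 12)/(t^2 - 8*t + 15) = (t - 4)/(t - 5)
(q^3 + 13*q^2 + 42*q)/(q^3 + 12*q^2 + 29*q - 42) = q/(q - 1)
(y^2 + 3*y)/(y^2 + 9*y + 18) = y/(y + 6)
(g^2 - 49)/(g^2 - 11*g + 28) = (g + 7)/(g - 4)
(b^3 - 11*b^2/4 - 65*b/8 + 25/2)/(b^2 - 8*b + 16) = (8*b^2 + 10*b - 25)/(8*(b - 4))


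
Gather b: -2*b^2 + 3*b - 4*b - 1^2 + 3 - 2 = -2*b^2 - b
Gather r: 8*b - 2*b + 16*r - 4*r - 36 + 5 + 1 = 6*b + 12*r - 30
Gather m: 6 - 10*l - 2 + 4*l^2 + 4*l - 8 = 4*l^2 - 6*l - 4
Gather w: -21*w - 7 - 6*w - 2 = -27*w - 9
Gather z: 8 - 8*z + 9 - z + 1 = 18 - 9*z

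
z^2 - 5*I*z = z*(z - 5*I)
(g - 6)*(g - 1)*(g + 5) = g^3 - 2*g^2 - 29*g + 30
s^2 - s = s*(s - 1)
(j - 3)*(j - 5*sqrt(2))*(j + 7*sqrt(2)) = j^3 - 3*j^2 + 2*sqrt(2)*j^2 - 70*j - 6*sqrt(2)*j + 210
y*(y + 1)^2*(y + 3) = y^4 + 5*y^3 + 7*y^2 + 3*y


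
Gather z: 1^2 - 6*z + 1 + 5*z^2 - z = 5*z^2 - 7*z + 2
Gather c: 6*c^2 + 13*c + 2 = 6*c^2 + 13*c + 2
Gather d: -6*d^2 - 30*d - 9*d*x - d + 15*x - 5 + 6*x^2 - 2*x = -6*d^2 + d*(-9*x - 31) + 6*x^2 + 13*x - 5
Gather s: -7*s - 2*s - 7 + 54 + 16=63 - 9*s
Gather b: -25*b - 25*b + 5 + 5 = 10 - 50*b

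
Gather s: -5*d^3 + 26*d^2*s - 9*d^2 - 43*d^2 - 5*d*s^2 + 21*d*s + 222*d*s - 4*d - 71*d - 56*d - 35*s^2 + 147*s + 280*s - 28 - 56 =-5*d^3 - 52*d^2 - 131*d + s^2*(-5*d - 35) + s*(26*d^2 + 243*d + 427) - 84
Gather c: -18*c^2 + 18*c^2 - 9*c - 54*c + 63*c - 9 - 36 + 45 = 0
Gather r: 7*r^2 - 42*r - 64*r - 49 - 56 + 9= 7*r^2 - 106*r - 96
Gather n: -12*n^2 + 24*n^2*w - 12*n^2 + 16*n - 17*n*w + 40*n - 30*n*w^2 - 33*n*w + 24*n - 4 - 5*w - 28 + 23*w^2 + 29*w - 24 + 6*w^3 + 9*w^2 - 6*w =n^2*(24*w - 24) + n*(-30*w^2 - 50*w + 80) + 6*w^3 + 32*w^2 + 18*w - 56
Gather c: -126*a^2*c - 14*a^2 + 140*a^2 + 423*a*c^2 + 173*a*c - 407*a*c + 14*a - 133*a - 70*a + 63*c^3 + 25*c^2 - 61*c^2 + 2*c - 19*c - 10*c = 126*a^2 - 189*a + 63*c^3 + c^2*(423*a - 36) + c*(-126*a^2 - 234*a - 27)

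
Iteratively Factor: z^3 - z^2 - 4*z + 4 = (z + 2)*(z^2 - 3*z + 2) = (z - 2)*(z + 2)*(z - 1)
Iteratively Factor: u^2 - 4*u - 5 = (u + 1)*(u - 5)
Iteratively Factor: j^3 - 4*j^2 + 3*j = (j - 3)*(j^2 - j) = j*(j - 3)*(j - 1)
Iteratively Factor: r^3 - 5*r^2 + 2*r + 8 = (r - 2)*(r^2 - 3*r - 4) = (r - 4)*(r - 2)*(r + 1)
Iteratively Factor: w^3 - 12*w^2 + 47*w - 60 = (w - 3)*(w^2 - 9*w + 20) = (w - 4)*(w - 3)*(w - 5)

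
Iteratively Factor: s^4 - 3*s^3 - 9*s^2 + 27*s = (s - 3)*(s^3 - 9*s) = s*(s - 3)*(s^2 - 9) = s*(s - 3)^2*(s + 3)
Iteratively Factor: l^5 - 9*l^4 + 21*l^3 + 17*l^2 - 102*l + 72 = (l - 3)*(l^4 - 6*l^3 + 3*l^2 + 26*l - 24) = (l - 3)*(l - 1)*(l^3 - 5*l^2 - 2*l + 24) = (l - 3)^2*(l - 1)*(l^2 - 2*l - 8) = (l - 3)^2*(l - 1)*(l + 2)*(l - 4)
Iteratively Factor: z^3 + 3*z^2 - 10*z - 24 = (z - 3)*(z^2 + 6*z + 8) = (z - 3)*(z + 2)*(z + 4)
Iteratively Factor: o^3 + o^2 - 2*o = (o)*(o^2 + o - 2) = o*(o + 2)*(o - 1)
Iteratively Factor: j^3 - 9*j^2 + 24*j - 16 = (j - 1)*(j^2 - 8*j + 16) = (j - 4)*(j - 1)*(j - 4)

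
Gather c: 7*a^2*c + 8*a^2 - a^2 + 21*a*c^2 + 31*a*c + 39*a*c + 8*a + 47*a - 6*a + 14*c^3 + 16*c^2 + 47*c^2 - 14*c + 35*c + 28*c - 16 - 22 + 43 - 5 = 7*a^2 + 49*a + 14*c^3 + c^2*(21*a + 63) + c*(7*a^2 + 70*a + 49)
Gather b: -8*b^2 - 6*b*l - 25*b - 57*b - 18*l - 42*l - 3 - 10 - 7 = -8*b^2 + b*(-6*l - 82) - 60*l - 20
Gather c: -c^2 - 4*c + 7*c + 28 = -c^2 + 3*c + 28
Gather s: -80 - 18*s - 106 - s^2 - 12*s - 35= -s^2 - 30*s - 221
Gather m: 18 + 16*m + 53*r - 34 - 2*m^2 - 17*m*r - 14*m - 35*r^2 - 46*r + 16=-2*m^2 + m*(2 - 17*r) - 35*r^2 + 7*r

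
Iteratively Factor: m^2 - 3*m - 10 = (m - 5)*(m + 2)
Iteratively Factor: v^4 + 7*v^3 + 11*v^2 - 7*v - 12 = (v + 3)*(v^3 + 4*v^2 - v - 4) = (v + 1)*(v + 3)*(v^2 + 3*v - 4) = (v - 1)*(v + 1)*(v + 3)*(v + 4)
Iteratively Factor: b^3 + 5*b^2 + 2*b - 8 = (b + 4)*(b^2 + b - 2) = (b + 2)*(b + 4)*(b - 1)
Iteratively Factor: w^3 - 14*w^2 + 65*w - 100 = (w - 5)*(w^2 - 9*w + 20) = (w - 5)*(w - 4)*(w - 5)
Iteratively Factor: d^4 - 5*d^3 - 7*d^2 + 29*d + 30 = (d - 3)*(d^3 - 2*d^2 - 13*d - 10) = (d - 5)*(d - 3)*(d^2 + 3*d + 2) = (d - 5)*(d - 3)*(d + 1)*(d + 2)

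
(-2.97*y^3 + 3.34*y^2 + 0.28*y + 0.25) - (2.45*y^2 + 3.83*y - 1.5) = -2.97*y^3 + 0.89*y^2 - 3.55*y + 1.75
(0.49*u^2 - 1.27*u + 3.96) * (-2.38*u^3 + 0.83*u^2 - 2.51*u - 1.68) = -1.1662*u^5 + 3.4293*u^4 - 11.7088*u^3 + 5.6513*u^2 - 7.806*u - 6.6528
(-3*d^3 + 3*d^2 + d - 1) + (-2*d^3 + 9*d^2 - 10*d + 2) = -5*d^3 + 12*d^2 - 9*d + 1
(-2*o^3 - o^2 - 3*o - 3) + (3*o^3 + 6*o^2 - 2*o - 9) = o^3 + 5*o^2 - 5*o - 12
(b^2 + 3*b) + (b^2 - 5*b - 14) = 2*b^2 - 2*b - 14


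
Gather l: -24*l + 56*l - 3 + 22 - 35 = 32*l - 16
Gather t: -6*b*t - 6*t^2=-6*b*t - 6*t^2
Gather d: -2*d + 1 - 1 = -2*d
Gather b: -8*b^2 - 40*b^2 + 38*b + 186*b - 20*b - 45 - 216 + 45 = -48*b^2 + 204*b - 216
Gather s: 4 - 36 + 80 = 48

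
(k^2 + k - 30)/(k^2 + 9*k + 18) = (k - 5)/(k + 3)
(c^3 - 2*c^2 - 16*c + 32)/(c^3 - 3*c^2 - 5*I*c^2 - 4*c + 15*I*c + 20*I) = (c^2 + 2*c - 8)/(c^2 + c*(1 - 5*I) - 5*I)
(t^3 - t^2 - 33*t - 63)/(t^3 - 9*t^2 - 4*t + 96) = (t^2 - 4*t - 21)/(t^2 - 12*t + 32)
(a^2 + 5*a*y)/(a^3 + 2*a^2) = (a + 5*y)/(a*(a + 2))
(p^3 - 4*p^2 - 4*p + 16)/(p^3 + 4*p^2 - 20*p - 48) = (p - 2)/(p + 6)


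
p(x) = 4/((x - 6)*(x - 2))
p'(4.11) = -0.06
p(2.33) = -3.30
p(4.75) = -1.16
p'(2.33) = 9.11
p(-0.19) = 0.30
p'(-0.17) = 0.19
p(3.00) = -1.33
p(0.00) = 0.33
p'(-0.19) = 0.18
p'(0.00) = 0.22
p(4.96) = -1.30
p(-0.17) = 0.30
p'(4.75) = -0.51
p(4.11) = -1.00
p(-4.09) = 0.07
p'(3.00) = 0.89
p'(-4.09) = 0.02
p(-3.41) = 0.08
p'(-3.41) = 0.02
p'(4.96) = -0.81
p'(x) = -4/((x - 6)*(x - 2)^2) - 4/((x - 6)^2*(x - 2)) = 8*(4 - x)/(x^4 - 16*x^3 + 88*x^2 - 192*x + 144)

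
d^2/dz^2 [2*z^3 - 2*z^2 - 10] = 12*z - 4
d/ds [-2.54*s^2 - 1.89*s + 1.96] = -5.08*s - 1.89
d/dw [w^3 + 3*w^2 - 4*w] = 3*w^2 + 6*w - 4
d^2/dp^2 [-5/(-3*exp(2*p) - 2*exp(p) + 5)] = 10*(4*(3*exp(p) + 1)^2*exp(p) - (6*exp(p) + 1)*(3*exp(2*p) + 2*exp(p) - 5))*exp(p)/(3*exp(2*p) + 2*exp(p) - 5)^3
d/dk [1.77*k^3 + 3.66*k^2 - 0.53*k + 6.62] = 5.31*k^2 + 7.32*k - 0.53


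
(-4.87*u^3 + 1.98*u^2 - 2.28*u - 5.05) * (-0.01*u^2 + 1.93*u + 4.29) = 0.0487*u^5 - 9.4189*u^4 - 17.0481*u^3 + 4.1443*u^2 - 19.5277*u - 21.6645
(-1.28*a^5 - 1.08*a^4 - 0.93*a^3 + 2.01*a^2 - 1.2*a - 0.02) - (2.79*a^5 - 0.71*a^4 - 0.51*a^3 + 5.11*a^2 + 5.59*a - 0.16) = -4.07*a^5 - 0.37*a^4 - 0.42*a^3 - 3.1*a^2 - 6.79*a + 0.14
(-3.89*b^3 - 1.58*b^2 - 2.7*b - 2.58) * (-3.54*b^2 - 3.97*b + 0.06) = 13.7706*b^5 + 21.0365*b^4 + 15.5972*b^3 + 19.7574*b^2 + 10.0806*b - 0.1548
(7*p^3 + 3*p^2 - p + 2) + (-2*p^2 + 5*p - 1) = 7*p^3 + p^2 + 4*p + 1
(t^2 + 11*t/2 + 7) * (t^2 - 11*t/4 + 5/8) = t^4 + 11*t^3/4 - 15*t^2/2 - 253*t/16 + 35/8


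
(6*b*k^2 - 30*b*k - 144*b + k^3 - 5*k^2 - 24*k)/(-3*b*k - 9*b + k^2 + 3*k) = (-6*b*k + 48*b - k^2 + 8*k)/(3*b - k)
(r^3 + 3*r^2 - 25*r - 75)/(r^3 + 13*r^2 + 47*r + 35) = (r^2 - 2*r - 15)/(r^2 + 8*r + 7)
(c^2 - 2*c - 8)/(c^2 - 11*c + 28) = (c + 2)/(c - 7)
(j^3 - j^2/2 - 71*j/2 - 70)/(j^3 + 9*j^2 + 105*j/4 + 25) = 2*(j - 7)/(2*j + 5)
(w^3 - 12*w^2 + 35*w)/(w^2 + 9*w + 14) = w*(w^2 - 12*w + 35)/(w^2 + 9*w + 14)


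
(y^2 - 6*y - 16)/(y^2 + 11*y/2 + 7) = 2*(y - 8)/(2*y + 7)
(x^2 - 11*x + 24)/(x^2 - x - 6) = (x - 8)/(x + 2)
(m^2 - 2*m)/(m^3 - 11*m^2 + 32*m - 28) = m/(m^2 - 9*m + 14)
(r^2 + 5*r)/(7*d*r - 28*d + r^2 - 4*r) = r*(r + 5)/(7*d*r - 28*d + r^2 - 4*r)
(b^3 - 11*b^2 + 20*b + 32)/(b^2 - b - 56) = (b^2 - 3*b - 4)/(b + 7)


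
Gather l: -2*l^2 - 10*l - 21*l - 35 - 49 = -2*l^2 - 31*l - 84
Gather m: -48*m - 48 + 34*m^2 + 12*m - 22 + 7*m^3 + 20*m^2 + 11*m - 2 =7*m^3 + 54*m^2 - 25*m - 72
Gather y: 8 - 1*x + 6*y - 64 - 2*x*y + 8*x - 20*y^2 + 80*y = 7*x - 20*y^2 + y*(86 - 2*x) - 56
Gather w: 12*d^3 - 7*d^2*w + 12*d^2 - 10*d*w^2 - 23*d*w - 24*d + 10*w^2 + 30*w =12*d^3 + 12*d^2 - 24*d + w^2*(10 - 10*d) + w*(-7*d^2 - 23*d + 30)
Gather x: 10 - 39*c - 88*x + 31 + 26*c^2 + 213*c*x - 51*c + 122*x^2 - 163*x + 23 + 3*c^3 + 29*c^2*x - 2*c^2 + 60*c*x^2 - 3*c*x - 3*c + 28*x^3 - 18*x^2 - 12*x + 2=3*c^3 + 24*c^2 - 93*c + 28*x^3 + x^2*(60*c + 104) + x*(29*c^2 + 210*c - 263) + 66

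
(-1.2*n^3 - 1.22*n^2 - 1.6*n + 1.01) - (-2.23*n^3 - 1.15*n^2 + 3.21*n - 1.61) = 1.03*n^3 - 0.0700000000000001*n^2 - 4.81*n + 2.62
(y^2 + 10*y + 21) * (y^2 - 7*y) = y^4 + 3*y^3 - 49*y^2 - 147*y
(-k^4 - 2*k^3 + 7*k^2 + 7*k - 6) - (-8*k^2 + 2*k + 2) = -k^4 - 2*k^3 + 15*k^2 + 5*k - 8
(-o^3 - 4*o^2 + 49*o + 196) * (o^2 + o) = -o^5 - 5*o^4 + 45*o^3 + 245*o^2 + 196*o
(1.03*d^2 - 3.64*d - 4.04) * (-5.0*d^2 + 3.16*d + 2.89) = -5.15*d^4 + 21.4548*d^3 + 11.6743*d^2 - 23.286*d - 11.6756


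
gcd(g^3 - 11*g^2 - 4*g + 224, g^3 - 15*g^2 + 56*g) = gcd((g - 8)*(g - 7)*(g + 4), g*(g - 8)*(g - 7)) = g^2 - 15*g + 56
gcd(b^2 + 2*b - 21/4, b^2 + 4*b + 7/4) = b + 7/2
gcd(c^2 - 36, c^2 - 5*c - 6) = c - 6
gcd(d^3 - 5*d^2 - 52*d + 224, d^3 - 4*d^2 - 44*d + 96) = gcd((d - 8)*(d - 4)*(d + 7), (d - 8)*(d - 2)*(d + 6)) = d - 8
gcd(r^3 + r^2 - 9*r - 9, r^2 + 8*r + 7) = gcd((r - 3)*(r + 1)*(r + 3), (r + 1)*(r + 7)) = r + 1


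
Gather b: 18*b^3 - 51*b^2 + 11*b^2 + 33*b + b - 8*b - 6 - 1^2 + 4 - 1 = 18*b^3 - 40*b^2 + 26*b - 4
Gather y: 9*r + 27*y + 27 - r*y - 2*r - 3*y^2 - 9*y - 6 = 7*r - 3*y^2 + y*(18 - r) + 21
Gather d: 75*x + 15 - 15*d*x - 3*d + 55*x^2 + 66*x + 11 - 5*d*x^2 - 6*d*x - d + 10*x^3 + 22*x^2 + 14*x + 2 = d*(-5*x^2 - 21*x - 4) + 10*x^3 + 77*x^2 + 155*x + 28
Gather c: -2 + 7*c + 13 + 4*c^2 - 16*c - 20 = 4*c^2 - 9*c - 9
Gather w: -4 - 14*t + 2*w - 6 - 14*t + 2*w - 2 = -28*t + 4*w - 12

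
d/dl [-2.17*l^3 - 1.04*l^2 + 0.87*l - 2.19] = -6.51*l^2 - 2.08*l + 0.87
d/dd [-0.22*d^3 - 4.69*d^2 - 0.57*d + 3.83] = -0.66*d^2 - 9.38*d - 0.57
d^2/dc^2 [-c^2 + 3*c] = -2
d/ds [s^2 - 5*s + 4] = 2*s - 5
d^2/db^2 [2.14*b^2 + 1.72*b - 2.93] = 4.28000000000000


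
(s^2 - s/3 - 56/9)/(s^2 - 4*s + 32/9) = (3*s + 7)/(3*s - 4)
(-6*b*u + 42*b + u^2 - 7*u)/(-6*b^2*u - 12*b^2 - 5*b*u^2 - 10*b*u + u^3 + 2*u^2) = (u - 7)/(b*u + 2*b + u^2 + 2*u)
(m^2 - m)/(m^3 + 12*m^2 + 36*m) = (m - 1)/(m^2 + 12*m + 36)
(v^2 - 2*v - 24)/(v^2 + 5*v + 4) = (v - 6)/(v + 1)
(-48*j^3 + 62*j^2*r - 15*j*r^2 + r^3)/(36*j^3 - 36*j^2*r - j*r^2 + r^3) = (-8*j + r)/(6*j + r)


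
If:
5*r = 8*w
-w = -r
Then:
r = 0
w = 0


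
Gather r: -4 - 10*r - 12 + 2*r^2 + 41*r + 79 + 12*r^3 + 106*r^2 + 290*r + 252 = 12*r^3 + 108*r^2 + 321*r + 315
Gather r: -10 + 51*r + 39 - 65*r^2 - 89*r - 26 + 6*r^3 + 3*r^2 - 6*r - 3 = 6*r^3 - 62*r^2 - 44*r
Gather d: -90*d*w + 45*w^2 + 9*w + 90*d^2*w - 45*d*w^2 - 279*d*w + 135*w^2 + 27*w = 90*d^2*w + d*(-45*w^2 - 369*w) + 180*w^2 + 36*w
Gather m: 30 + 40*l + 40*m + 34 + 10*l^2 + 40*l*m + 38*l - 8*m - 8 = 10*l^2 + 78*l + m*(40*l + 32) + 56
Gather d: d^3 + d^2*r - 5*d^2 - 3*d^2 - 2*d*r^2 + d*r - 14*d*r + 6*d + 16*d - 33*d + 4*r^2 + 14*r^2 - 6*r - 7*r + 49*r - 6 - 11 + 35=d^3 + d^2*(r - 8) + d*(-2*r^2 - 13*r - 11) + 18*r^2 + 36*r + 18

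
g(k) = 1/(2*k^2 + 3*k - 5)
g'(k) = (-4*k - 3)/(2*k^2 + 3*k - 5)^2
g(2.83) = 0.05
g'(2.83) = -0.04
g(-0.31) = -0.17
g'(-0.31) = -0.05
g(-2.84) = 0.38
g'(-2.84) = 1.23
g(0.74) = -0.59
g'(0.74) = -2.10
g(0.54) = -0.36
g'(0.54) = -0.66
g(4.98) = 0.02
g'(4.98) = -0.01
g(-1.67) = -0.23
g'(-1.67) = 0.19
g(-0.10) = -0.19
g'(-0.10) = -0.09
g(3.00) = 0.05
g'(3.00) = -0.03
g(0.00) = -0.20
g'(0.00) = -0.12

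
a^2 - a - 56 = (a - 8)*(a + 7)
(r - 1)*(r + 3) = r^2 + 2*r - 3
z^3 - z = z*(z - 1)*(z + 1)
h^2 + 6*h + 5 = (h + 1)*(h + 5)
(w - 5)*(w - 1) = w^2 - 6*w + 5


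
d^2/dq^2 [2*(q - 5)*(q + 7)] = 4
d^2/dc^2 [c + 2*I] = 0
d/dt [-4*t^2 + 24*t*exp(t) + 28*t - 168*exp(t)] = 24*t*exp(t) - 8*t - 144*exp(t) + 28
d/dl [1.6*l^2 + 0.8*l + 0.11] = 3.2*l + 0.8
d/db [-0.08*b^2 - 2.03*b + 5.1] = -0.16*b - 2.03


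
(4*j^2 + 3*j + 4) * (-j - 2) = -4*j^3 - 11*j^2 - 10*j - 8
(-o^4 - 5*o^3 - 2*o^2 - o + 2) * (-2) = 2*o^4 + 10*o^3 + 4*o^2 + 2*o - 4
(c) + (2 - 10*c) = 2 - 9*c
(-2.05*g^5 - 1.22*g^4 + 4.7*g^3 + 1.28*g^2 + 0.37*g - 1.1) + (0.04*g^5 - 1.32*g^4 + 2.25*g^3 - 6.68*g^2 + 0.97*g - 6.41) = -2.01*g^5 - 2.54*g^4 + 6.95*g^3 - 5.4*g^2 + 1.34*g - 7.51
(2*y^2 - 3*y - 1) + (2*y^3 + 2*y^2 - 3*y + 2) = 2*y^3 + 4*y^2 - 6*y + 1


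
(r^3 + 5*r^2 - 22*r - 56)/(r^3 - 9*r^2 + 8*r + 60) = (r^2 + 3*r - 28)/(r^2 - 11*r + 30)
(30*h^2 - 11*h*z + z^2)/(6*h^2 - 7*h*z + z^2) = (-5*h + z)/(-h + z)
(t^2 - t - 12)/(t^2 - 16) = (t + 3)/(t + 4)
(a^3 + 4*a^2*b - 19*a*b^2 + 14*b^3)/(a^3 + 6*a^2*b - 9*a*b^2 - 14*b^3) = (a - b)/(a + b)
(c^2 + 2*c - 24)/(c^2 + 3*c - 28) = (c + 6)/(c + 7)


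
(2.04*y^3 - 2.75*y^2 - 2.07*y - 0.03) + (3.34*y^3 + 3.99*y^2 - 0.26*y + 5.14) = 5.38*y^3 + 1.24*y^2 - 2.33*y + 5.11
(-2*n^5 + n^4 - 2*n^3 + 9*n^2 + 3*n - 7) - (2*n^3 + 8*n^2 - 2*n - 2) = -2*n^5 + n^4 - 4*n^3 + n^2 + 5*n - 5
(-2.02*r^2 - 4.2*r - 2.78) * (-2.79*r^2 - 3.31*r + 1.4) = 5.6358*r^4 + 18.4042*r^3 + 18.8302*r^2 + 3.3218*r - 3.892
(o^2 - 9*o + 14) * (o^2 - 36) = o^4 - 9*o^3 - 22*o^2 + 324*o - 504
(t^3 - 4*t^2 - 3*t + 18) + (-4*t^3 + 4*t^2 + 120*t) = -3*t^3 + 117*t + 18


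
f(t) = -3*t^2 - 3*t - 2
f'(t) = -6*t - 3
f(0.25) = -2.94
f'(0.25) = -4.50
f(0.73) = -5.79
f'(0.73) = -7.38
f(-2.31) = -11.08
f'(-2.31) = 10.86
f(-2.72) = -16.04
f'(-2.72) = 13.32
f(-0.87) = -1.66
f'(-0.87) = 2.22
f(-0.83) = -1.58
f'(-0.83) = 1.98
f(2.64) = -30.83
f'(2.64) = -18.84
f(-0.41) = -1.27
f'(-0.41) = -0.54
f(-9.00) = -218.00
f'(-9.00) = 51.00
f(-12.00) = -398.00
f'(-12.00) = 69.00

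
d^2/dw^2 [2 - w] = 0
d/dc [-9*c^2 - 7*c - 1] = -18*c - 7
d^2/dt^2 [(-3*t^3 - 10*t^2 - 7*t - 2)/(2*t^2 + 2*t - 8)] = 6*(-2*t^3 - 15*t^2 - 39*t - 33)/(t^6 + 3*t^5 - 9*t^4 - 23*t^3 + 36*t^2 + 48*t - 64)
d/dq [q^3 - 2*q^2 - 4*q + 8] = 3*q^2 - 4*q - 4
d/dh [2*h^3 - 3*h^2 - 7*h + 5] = 6*h^2 - 6*h - 7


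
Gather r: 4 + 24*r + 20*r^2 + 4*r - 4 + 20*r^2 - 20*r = 40*r^2 + 8*r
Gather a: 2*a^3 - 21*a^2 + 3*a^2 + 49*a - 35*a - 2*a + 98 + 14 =2*a^3 - 18*a^2 + 12*a + 112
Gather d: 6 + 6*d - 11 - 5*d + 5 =d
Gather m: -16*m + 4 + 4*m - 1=3 - 12*m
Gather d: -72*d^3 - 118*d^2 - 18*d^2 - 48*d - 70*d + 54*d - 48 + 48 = -72*d^3 - 136*d^2 - 64*d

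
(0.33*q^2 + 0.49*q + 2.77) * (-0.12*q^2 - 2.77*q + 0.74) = -0.0396*q^4 - 0.9729*q^3 - 1.4455*q^2 - 7.3103*q + 2.0498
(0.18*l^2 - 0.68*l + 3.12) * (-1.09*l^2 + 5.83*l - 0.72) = -0.1962*l^4 + 1.7906*l^3 - 7.4948*l^2 + 18.6792*l - 2.2464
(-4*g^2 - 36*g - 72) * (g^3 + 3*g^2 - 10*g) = -4*g^5 - 48*g^4 - 140*g^3 + 144*g^2 + 720*g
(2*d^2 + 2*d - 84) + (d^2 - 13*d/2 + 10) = 3*d^2 - 9*d/2 - 74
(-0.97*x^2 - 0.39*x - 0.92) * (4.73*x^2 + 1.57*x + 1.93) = -4.5881*x^4 - 3.3676*x^3 - 6.836*x^2 - 2.1971*x - 1.7756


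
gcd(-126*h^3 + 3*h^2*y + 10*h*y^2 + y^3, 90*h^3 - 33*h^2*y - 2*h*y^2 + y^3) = -18*h^2 + 3*h*y + y^2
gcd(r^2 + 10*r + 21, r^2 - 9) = r + 3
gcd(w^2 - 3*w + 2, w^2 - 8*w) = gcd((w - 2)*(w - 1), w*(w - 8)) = 1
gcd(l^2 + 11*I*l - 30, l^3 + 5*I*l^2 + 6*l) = l + 6*I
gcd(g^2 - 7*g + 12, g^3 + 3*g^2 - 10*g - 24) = g - 3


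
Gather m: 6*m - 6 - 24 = 6*m - 30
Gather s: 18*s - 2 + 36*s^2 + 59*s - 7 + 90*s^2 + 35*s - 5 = 126*s^2 + 112*s - 14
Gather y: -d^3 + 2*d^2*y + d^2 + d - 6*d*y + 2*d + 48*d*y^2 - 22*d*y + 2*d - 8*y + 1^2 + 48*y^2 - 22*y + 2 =-d^3 + d^2 + 5*d + y^2*(48*d + 48) + y*(2*d^2 - 28*d - 30) + 3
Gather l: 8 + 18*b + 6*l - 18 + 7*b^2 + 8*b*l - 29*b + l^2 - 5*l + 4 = 7*b^2 - 11*b + l^2 + l*(8*b + 1) - 6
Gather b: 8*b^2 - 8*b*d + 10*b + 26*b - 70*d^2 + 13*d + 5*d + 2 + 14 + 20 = 8*b^2 + b*(36 - 8*d) - 70*d^2 + 18*d + 36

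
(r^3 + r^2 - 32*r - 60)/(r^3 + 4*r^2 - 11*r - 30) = (r - 6)/(r - 3)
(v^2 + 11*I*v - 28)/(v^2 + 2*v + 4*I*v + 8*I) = (v + 7*I)/(v + 2)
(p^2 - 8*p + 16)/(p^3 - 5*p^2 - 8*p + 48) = 1/(p + 3)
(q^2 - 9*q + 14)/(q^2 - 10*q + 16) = (q - 7)/(q - 8)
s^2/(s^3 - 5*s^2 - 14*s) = s/(s^2 - 5*s - 14)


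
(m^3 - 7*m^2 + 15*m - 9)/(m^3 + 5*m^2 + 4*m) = (m^3 - 7*m^2 + 15*m - 9)/(m*(m^2 + 5*m + 4))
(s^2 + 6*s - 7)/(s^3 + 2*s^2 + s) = (s^2 + 6*s - 7)/(s*(s^2 + 2*s + 1))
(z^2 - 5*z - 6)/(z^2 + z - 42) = (z + 1)/(z + 7)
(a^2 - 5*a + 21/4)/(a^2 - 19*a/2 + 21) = (a - 3/2)/(a - 6)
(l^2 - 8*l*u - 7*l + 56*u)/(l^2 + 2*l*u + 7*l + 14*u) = (l^2 - 8*l*u - 7*l + 56*u)/(l^2 + 2*l*u + 7*l + 14*u)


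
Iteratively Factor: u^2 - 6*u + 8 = (u - 4)*(u - 2)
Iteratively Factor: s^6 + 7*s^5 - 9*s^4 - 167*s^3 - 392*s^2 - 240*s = (s - 5)*(s^5 + 12*s^4 + 51*s^3 + 88*s^2 + 48*s) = (s - 5)*(s + 4)*(s^4 + 8*s^3 + 19*s^2 + 12*s) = (s - 5)*(s + 4)^2*(s^3 + 4*s^2 + 3*s) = (s - 5)*(s + 1)*(s + 4)^2*(s^2 + 3*s) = s*(s - 5)*(s + 1)*(s + 4)^2*(s + 3)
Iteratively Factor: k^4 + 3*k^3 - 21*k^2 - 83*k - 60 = (k + 3)*(k^3 - 21*k - 20) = (k + 3)*(k + 4)*(k^2 - 4*k - 5) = (k + 1)*(k + 3)*(k + 4)*(k - 5)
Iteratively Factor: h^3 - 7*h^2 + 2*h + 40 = (h + 2)*(h^2 - 9*h + 20) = (h - 5)*(h + 2)*(h - 4)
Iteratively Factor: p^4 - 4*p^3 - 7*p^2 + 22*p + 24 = (p - 4)*(p^3 - 7*p - 6) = (p - 4)*(p - 3)*(p^2 + 3*p + 2) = (p - 4)*(p - 3)*(p + 2)*(p + 1)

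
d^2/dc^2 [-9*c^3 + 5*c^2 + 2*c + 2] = 10 - 54*c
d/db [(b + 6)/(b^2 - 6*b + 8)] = (b^2 - 6*b - 2*(b - 3)*(b + 6) + 8)/(b^2 - 6*b + 8)^2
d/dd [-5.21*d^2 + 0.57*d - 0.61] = 0.57 - 10.42*d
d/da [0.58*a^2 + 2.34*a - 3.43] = 1.16*a + 2.34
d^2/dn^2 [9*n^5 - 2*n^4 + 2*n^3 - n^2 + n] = 180*n^3 - 24*n^2 + 12*n - 2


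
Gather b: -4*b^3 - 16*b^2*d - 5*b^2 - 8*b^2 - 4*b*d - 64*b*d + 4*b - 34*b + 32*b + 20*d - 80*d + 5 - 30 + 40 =-4*b^3 + b^2*(-16*d - 13) + b*(2 - 68*d) - 60*d + 15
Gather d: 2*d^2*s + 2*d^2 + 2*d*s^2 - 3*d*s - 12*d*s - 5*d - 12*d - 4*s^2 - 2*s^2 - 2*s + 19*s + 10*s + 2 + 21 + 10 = d^2*(2*s + 2) + d*(2*s^2 - 15*s - 17) - 6*s^2 + 27*s + 33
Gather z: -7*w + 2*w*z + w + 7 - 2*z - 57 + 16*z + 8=-6*w + z*(2*w + 14) - 42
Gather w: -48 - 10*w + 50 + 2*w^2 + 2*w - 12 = 2*w^2 - 8*w - 10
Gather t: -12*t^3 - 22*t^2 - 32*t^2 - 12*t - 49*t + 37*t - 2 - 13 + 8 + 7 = -12*t^3 - 54*t^2 - 24*t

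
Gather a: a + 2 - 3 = a - 1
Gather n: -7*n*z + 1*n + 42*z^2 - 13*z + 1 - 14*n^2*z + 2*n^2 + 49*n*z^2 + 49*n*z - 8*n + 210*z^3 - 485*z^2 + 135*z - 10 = n^2*(2 - 14*z) + n*(49*z^2 + 42*z - 7) + 210*z^3 - 443*z^2 + 122*z - 9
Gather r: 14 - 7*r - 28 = -7*r - 14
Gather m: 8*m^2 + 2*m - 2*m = 8*m^2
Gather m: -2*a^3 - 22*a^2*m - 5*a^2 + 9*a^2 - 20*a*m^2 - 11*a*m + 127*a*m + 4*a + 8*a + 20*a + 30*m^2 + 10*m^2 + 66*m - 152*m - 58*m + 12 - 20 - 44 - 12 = -2*a^3 + 4*a^2 + 32*a + m^2*(40 - 20*a) + m*(-22*a^2 + 116*a - 144) - 64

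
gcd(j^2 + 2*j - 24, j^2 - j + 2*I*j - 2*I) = 1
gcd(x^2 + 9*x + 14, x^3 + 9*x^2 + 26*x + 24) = x + 2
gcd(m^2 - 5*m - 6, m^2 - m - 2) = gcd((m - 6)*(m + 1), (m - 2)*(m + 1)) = m + 1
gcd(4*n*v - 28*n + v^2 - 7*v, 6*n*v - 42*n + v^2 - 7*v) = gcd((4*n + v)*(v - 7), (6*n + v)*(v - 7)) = v - 7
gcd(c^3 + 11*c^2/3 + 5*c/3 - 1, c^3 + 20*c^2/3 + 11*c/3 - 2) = c^2 + 2*c/3 - 1/3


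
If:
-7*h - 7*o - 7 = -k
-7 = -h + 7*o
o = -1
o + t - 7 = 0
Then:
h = 0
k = 0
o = -1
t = 8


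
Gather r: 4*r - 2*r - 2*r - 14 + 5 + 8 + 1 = 0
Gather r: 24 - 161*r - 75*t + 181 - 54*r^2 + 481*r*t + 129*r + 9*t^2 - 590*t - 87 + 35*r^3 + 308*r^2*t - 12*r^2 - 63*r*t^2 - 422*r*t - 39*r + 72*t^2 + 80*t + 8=35*r^3 + r^2*(308*t - 66) + r*(-63*t^2 + 59*t - 71) + 81*t^2 - 585*t + 126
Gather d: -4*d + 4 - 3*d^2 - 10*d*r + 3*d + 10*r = -3*d^2 + d*(-10*r - 1) + 10*r + 4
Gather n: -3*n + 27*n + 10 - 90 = 24*n - 80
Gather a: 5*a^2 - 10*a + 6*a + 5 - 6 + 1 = 5*a^2 - 4*a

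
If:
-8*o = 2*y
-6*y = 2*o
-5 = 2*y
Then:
No Solution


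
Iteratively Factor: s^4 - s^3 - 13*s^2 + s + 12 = (s - 1)*(s^3 - 13*s - 12) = (s - 1)*(s + 1)*(s^2 - s - 12) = (s - 4)*(s - 1)*(s + 1)*(s + 3)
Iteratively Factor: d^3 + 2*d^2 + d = (d)*(d^2 + 2*d + 1) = d*(d + 1)*(d + 1)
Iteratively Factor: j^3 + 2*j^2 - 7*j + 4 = (j - 1)*(j^2 + 3*j - 4) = (j - 1)^2*(j + 4)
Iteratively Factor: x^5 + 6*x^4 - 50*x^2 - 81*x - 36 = (x - 3)*(x^4 + 9*x^3 + 27*x^2 + 31*x + 12) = (x - 3)*(x + 3)*(x^3 + 6*x^2 + 9*x + 4) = (x - 3)*(x + 1)*(x + 3)*(x^2 + 5*x + 4) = (x - 3)*(x + 1)*(x + 3)*(x + 4)*(x + 1)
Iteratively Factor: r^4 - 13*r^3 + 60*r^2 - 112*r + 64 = (r - 4)*(r^3 - 9*r^2 + 24*r - 16) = (r - 4)*(r - 1)*(r^2 - 8*r + 16) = (r - 4)^2*(r - 1)*(r - 4)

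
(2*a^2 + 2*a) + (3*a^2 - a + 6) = 5*a^2 + a + 6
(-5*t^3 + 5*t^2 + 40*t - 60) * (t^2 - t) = -5*t^5 + 10*t^4 + 35*t^3 - 100*t^2 + 60*t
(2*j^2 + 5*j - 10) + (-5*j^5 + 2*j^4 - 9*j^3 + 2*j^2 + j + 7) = -5*j^5 + 2*j^4 - 9*j^3 + 4*j^2 + 6*j - 3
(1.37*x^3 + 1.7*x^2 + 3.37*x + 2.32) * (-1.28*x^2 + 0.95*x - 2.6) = -1.7536*x^5 - 0.8745*x^4 - 6.2606*x^3 - 4.1881*x^2 - 6.558*x - 6.032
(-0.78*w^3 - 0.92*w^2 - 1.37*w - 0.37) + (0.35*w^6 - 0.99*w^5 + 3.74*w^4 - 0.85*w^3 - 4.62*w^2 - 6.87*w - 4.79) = 0.35*w^6 - 0.99*w^5 + 3.74*w^4 - 1.63*w^3 - 5.54*w^2 - 8.24*w - 5.16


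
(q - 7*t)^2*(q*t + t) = q^3*t - 14*q^2*t^2 + q^2*t + 49*q*t^3 - 14*q*t^2 + 49*t^3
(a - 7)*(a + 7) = a^2 - 49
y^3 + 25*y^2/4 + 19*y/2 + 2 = (y + 1/4)*(y + 2)*(y + 4)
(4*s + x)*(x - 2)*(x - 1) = 4*s*x^2 - 12*s*x + 8*s + x^3 - 3*x^2 + 2*x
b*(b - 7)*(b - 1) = b^3 - 8*b^2 + 7*b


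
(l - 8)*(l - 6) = l^2 - 14*l + 48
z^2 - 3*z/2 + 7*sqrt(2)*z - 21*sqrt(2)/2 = (z - 3/2)*(z + 7*sqrt(2))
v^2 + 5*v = v*(v + 5)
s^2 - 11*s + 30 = (s - 6)*(s - 5)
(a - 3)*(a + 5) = a^2 + 2*a - 15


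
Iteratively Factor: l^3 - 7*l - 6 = (l + 1)*(l^2 - l - 6) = (l + 1)*(l + 2)*(l - 3)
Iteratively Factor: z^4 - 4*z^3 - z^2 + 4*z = (z - 4)*(z^3 - z) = (z - 4)*(z - 1)*(z^2 + z) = z*(z - 4)*(z - 1)*(z + 1)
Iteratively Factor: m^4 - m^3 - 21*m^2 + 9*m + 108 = (m + 3)*(m^3 - 4*m^2 - 9*m + 36) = (m - 3)*(m + 3)*(m^2 - m - 12) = (m - 3)*(m + 3)^2*(m - 4)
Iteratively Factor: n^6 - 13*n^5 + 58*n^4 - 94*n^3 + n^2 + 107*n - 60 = (n + 1)*(n^5 - 14*n^4 + 72*n^3 - 166*n^2 + 167*n - 60) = (n - 1)*(n + 1)*(n^4 - 13*n^3 + 59*n^2 - 107*n + 60) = (n - 3)*(n - 1)*(n + 1)*(n^3 - 10*n^2 + 29*n - 20) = (n - 5)*(n - 3)*(n - 1)*(n + 1)*(n^2 - 5*n + 4) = (n - 5)*(n - 3)*(n - 1)^2*(n + 1)*(n - 4)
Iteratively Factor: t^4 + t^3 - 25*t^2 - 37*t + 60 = (t + 3)*(t^3 - 2*t^2 - 19*t + 20) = (t - 1)*(t + 3)*(t^2 - t - 20) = (t - 1)*(t + 3)*(t + 4)*(t - 5)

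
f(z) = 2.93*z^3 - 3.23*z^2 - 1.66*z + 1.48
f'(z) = 8.79*z^2 - 6.46*z - 1.66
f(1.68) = 3.47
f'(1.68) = 12.30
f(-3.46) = -152.81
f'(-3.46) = 125.92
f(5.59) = 403.07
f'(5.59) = 236.90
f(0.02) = 1.45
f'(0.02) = -1.79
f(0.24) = 0.94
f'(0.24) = -2.70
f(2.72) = 32.03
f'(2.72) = 45.80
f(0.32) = 0.71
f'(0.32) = -2.83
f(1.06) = -0.42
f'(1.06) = 1.37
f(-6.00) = -737.72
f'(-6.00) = 353.54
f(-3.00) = -101.72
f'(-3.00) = 96.83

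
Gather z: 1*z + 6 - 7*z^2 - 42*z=-7*z^2 - 41*z + 6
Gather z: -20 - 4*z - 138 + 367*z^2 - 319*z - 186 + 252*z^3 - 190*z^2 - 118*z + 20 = 252*z^3 + 177*z^2 - 441*z - 324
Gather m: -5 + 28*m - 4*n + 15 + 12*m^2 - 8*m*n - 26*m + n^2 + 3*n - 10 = 12*m^2 + m*(2 - 8*n) + n^2 - n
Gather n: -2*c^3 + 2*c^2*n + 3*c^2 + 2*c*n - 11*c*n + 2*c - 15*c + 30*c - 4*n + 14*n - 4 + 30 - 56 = -2*c^3 + 3*c^2 + 17*c + n*(2*c^2 - 9*c + 10) - 30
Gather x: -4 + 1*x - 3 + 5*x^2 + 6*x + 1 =5*x^2 + 7*x - 6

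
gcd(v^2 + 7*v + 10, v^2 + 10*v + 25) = v + 5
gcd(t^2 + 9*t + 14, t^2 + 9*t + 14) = t^2 + 9*t + 14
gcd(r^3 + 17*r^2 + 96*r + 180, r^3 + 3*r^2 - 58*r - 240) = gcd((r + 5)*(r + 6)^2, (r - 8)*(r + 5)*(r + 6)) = r^2 + 11*r + 30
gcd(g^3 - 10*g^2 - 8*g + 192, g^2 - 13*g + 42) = g - 6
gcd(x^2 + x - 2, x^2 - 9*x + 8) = x - 1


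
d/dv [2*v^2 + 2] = 4*v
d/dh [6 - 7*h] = -7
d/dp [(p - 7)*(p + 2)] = 2*p - 5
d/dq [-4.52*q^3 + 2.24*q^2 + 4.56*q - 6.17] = -13.56*q^2 + 4.48*q + 4.56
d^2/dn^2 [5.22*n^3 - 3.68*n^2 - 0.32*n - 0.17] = 31.32*n - 7.36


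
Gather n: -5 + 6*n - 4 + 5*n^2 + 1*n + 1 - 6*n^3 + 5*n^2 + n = -6*n^3 + 10*n^2 + 8*n - 8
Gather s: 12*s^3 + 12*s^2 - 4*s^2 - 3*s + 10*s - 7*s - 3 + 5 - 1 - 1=12*s^3 + 8*s^2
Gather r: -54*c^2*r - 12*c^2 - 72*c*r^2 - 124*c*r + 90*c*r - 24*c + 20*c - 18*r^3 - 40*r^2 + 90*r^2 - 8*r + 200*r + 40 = -12*c^2 - 4*c - 18*r^3 + r^2*(50 - 72*c) + r*(-54*c^2 - 34*c + 192) + 40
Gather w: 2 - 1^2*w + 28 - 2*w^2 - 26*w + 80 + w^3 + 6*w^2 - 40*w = w^3 + 4*w^2 - 67*w + 110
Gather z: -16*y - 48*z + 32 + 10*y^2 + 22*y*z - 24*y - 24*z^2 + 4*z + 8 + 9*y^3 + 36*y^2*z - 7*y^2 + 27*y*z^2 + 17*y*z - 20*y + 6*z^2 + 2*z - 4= 9*y^3 + 3*y^2 - 60*y + z^2*(27*y - 18) + z*(36*y^2 + 39*y - 42) + 36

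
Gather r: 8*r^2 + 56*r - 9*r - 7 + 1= 8*r^2 + 47*r - 6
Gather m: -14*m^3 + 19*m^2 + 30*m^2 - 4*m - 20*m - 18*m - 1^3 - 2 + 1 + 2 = -14*m^3 + 49*m^2 - 42*m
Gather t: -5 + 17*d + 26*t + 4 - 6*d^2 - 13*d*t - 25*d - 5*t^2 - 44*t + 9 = -6*d^2 - 8*d - 5*t^2 + t*(-13*d - 18) + 8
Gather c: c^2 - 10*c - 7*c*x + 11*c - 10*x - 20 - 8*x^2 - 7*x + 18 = c^2 + c*(1 - 7*x) - 8*x^2 - 17*x - 2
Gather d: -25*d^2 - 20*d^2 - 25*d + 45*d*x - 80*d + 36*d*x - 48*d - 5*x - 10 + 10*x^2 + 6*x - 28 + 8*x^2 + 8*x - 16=-45*d^2 + d*(81*x - 153) + 18*x^2 + 9*x - 54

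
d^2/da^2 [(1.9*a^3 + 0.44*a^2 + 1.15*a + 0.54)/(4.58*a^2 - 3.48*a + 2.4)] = (2.8421709430404e-14*a^4 + 66.5214320000001*a^3 - 56.268144*a^2 - 61.821216*a + 25.486272)/(96.071912*a^6 - 218.993616*a^5 + 317.426976*a^4 - 271.657152*a^3 + 166.33728*a^2 - 60.1344*a + 13.824)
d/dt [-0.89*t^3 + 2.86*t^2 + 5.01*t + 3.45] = -2.67*t^2 + 5.72*t + 5.01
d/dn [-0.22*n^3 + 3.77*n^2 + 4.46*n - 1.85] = -0.66*n^2 + 7.54*n + 4.46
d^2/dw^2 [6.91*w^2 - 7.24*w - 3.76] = 13.8200000000000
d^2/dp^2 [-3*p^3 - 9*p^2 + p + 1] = -18*p - 18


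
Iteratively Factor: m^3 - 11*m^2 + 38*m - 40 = (m - 4)*(m^2 - 7*m + 10) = (m - 5)*(m - 4)*(m - 2)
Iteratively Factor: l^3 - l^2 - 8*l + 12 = (l - 2)*(l^2 + l - 6) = (l - 2)^2*(l + 3)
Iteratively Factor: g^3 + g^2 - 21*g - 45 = (g + 3)*(g^2 - 2*g - 15) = (g - 5)*(g + 3)*(g + 3)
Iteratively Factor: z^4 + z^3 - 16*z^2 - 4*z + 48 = (z - 2)*(z^3 + 3*z^2 - 10*z - 24) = (z - 3)*(z - 2)*(z^2 + 6*z + 8) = (z - 3)*(z - 2)*(z + 4)*(z + 2)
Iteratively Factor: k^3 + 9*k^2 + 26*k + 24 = (k + 3)*(k^2 + 6*k + 8) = (k + 2)*(k + 3)*(k + 4)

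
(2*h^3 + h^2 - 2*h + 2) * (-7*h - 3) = -14*h^4 - 13*h^3 + 11*h^2 - 8*h - 6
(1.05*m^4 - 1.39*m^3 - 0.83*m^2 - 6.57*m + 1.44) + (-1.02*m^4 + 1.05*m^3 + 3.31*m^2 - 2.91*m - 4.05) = 0.03*m^4 - 0.34*m^3 + 2.48*m^2 - 9.48*m - 2.61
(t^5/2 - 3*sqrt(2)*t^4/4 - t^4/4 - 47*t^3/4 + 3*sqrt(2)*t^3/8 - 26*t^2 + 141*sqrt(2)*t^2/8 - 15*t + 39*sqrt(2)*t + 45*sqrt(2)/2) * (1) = t^5/2 - 3*sqrt(2)*t^4/4 - t^4/4 - 47*t^3/4 + 3*sqrt(2)*t^3/8 - 26*t^2 + 141*sqrt(2)*t^2/8 - 15*t + 39*sqrt(2)*t + 45*sqrt(2)/2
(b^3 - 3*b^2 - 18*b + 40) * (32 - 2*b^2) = -2*b^5 + 6*b^4 + 68*b^3 - 176*b^2 - 576*b + 1280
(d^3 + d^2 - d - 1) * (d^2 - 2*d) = d^5 - d^4 - 3*d^3 + d^2 + 2*d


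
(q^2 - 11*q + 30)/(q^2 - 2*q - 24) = (q - 5)/(q + 4)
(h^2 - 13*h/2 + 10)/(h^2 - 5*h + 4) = (h - 5/2)/(h - 1)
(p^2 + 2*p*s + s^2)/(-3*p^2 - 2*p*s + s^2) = (-p - s)/(3*p - s)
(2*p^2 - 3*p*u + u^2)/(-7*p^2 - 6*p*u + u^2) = (-2*p^2 + 3*p*u - u^2)/(7*p^2 + 6*p*u - u^2)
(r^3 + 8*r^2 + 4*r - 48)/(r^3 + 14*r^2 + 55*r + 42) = (r^2 + 2*r - 8)/(r^2 + 8*r + 7)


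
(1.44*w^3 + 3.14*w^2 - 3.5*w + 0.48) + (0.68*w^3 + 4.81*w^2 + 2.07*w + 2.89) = 2.12*w^3 + 7.95*w^2 - 1.43*w + 3.37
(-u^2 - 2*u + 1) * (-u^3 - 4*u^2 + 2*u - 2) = u^5 + 6*u^4 + 5*u^3 - 6*u^2 + 6*u - 2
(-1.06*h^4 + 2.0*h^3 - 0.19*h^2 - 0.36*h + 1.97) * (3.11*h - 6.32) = -3.2966*h^5 + 12.9192*h^4 - 13.2309*h^3 + 0.0812000000000002*h^2 + 8.4019*h - 12.4504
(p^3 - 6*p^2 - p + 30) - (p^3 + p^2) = -7*p^2 - p + 30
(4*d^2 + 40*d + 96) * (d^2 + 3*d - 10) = 4*d^4 + 52*d^3 + 176*d^2 - 112*d - 960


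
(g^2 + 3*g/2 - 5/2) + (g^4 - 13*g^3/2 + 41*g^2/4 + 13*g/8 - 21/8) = g^4 - 13*g^3/2 + 45*g^2/4 + 25*g/8 - 41/8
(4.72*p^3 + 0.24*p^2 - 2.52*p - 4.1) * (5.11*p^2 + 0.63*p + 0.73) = 24.1192*p^5 + 4.2*p^4 - 9.2804*p^3 - 22.3634*p^2 - 4.4226*p - 2.993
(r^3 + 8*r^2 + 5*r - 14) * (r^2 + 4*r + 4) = r^5 + 12*r^4 + 41*r^3 + 38*r^2 - 36*r - 56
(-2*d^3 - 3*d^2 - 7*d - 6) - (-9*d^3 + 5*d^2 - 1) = 7*d^3 - 8*d^2 - 7*d - 5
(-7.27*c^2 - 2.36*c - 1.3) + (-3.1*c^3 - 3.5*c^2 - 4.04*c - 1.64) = -3.1*c^3 - 10.77*c^2 - 6.4*c - 2.94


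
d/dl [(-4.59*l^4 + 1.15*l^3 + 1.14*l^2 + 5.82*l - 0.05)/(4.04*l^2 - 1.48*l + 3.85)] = (-37.0872*l^5 + 25.0256*l^4 - 74.09*l^3 - 11.9175*l^2 + 9.182*l + 22.333)/(16.3216*l^4 - 11.9584*l^3 + 33.2984*l^2 - 11.396*l + 14.8225)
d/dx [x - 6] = 1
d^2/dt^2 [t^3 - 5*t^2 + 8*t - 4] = 6*t - 10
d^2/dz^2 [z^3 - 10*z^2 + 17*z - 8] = 6*z - 20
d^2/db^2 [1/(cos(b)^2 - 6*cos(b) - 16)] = (8*sin(b)^4 - 204*sin(b)^2 - 147*cos(b) - 9*cos(3*b) - 12)/(2*(sin(b)^2 + 6*cos(b) + 15)^3)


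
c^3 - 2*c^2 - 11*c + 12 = (c - 4)*(c - 1)*(c + 3)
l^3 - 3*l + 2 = (l - 1)^2*(l + 2)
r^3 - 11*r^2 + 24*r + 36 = (r - 6)^2*(r + 1)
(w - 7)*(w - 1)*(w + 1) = w^3 - 7*w^2 - w + 7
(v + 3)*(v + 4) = v^2 + 7*v + 12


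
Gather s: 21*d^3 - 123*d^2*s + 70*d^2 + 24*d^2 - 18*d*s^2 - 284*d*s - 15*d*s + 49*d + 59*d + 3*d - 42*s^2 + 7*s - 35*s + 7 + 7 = 21*d^3 + 94*d^2 + 111*d + s^2*(-18*d - 42) + s*(-123*d^2 - 299*d - 28) + 14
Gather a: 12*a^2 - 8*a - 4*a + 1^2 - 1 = 12*a^2 - 12*a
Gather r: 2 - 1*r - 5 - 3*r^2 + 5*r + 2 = -3*r^2 + 4*r - 1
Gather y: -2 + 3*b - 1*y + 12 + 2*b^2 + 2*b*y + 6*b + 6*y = 2*b^2 + 9*b + y*(2*b + 5) + 10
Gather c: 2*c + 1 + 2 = 2*c + 3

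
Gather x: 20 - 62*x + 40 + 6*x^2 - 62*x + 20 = 6*x^2 - 124*x + 80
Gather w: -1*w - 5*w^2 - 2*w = -5*w^2 - 3*w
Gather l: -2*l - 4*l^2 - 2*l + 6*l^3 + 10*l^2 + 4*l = 6*l^3 + 6*l^2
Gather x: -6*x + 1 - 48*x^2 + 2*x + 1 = -48*x^2 - 4*x + 2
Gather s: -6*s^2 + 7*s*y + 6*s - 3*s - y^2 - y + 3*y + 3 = -6*s^2 + s*(7*y + 3) - y^2 + 2*y + 3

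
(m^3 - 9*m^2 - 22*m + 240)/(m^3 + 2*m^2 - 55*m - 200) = (m - 6)/(m + 5)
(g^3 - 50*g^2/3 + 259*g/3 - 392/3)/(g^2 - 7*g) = g - 29/3 + 56/(3*g)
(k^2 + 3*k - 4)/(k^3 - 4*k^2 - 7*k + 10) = (k + 4)/(k^2 - 3*k - 10)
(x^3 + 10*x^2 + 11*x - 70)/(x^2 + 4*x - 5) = (x^2 + 5*x - 14)/(x - 1)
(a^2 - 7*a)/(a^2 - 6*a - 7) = a/(a + 1)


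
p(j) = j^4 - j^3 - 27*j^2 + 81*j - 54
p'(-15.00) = -13284.00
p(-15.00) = 46656.00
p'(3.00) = 0.00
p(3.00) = 0.00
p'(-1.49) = 141.57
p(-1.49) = -226.40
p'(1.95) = -6.05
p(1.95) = 8.33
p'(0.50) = 53.75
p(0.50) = -20.31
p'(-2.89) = 115.45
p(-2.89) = -419.70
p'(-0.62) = 112.37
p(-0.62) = -114.21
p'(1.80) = -2.59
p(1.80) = 8.99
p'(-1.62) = 143.60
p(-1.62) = -244.94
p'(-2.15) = 143.48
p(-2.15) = -321.65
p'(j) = 4*j^3 - 3*j^2 - 54*j + 81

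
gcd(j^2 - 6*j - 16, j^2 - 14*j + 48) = j - 8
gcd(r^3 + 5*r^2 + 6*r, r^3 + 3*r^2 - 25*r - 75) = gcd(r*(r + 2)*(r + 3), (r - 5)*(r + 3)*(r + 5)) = r + 3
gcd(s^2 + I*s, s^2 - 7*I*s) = s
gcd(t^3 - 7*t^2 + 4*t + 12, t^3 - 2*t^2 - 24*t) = t - 6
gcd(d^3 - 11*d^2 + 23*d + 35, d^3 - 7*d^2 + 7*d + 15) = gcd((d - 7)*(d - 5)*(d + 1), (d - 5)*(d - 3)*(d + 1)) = d^2 - 4*d - 5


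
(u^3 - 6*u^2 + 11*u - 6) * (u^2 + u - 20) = u^5 - 5*u^4 - 15*u^3 + 125*u^2 - 226*u + 120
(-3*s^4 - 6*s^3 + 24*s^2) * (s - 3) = -3*s^5 + 3*s^4 + 42*s^3 - 72*s^2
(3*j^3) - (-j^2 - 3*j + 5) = 3*j^3 + j^2 + 3*j - 5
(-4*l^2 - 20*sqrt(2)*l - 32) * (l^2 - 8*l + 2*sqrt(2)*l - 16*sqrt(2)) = -4*l^4 - 28*sqrt(2)*l^3 + 32*l^3 - 112*l^2 + 224*sqrt(2)*l^2 - 64*sqrt(2)*l + 896*l + 512*sqrt(2)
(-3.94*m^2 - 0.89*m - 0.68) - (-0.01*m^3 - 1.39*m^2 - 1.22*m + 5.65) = 0.01*m^3 - 2.55*m^2 + 0.33*m - 6.33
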